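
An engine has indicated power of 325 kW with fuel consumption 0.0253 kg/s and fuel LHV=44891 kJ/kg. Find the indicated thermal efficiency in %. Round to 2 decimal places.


eta_ith = (IP / (mf * LHV)) * 100
Denominator = 0.0253 * 44891 = 1135.7423 kW
eta_ith = (325 / 1135.7423) * 100 = 28.62%


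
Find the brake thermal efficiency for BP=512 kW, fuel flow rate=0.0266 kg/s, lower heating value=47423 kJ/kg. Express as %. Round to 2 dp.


eta_BTE = (BP / (mf * LHV)) * 100
Denominator = 0.0266 * 47423 = 1261.4518 kW
eta_BTE = (512 / 1261.4518) * 100 = 40.59%


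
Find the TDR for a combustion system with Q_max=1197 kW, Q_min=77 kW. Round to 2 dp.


TDR = Q_max / Q_min
TDR = 1197 / 77 = 15.55


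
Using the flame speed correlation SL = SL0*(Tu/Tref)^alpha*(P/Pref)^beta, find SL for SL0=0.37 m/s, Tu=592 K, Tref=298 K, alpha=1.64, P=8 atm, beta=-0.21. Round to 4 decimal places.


SL = SL0 * (Tu/Tref)^alpha * (P/Pref)^beta
T ratio = 592/298 = 1.98657718
(T ratio)^alpha = 1.98657718^1.64 = 3.082428
(P/Pref)^beta = 8^(-0.21) = 0.646176
SL = 0.37 * 3.082428 * 0.646176 = 0.7370 m/s


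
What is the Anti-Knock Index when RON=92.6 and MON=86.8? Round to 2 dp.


AKI = (RON + MON) / 2
AKI = (92.6 + 86.8) / 2
AKI = 179.4 / 2 = 89.70


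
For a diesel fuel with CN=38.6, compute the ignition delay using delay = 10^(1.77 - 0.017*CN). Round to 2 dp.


delay = 10^(1.77 - 0.017*CN)
Exponent = 1.77 - 0.017*38.6 = 1.1138
delay = 10^1.1138 = 13.00 ms


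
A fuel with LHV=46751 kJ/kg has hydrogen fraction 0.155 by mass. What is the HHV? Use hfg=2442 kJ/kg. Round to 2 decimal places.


HHV = LHV + hfg * 9 * H
Water addition = 2442 * 9 * 0.155 = 3406.590 kJ/kg
HHV = 46751 + 3406.590 = 50157.59 kJ/kg


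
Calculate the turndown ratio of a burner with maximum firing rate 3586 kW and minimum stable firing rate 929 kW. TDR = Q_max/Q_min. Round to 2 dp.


TDR = Q_max / Q_min
TDR = 3586 / 929 = 3.86


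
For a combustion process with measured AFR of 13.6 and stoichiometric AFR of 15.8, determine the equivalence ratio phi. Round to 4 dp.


phi = AFR_stoich / AFR_actual
phi = 15.8 / 13.6 = 1.1618


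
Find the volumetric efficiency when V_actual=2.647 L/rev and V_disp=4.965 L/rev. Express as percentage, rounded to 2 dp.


eta_v = (V_actual / V_disp) * 100
Ratio = 2.647 / 4.965 = 0.5331
eta_v = 0.5331 * 100 = 53.31%


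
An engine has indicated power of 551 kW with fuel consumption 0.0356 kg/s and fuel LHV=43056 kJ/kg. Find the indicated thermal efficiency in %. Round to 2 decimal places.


eta_ith = (IP / (mf * LHV)) * 100
Denominator = 0.0356 * 43056 = 1532.7936 kW
eta_ith = (551 / 1532.7936) * 100 = 35.95%


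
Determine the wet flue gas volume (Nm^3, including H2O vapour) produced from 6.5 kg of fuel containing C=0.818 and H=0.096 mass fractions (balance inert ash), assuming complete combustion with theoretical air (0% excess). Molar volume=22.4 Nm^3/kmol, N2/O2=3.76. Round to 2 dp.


Per kg fuel: CO2 = (C/12 kmol)*22.4 = (0.818/12)*22.4 = 1.52693 Nm^3
Per kg fuel: H2O = (H/2 kmol)*22.4 = (0.096/2)*22.4 = 1.07520 Nm^3
O2 needed per kg fuel = C/12 + H/4 = 0.818/12 + 0.096/4 = 0.09216667 kmol
Per kg fuel: N2 = O2*3.76*22.4 = 0.09216667*3.76*22.4 = 7.76265 Nm^3
Total per kg = 1.52693 + 1.07520 + 7.76265 = 10.36478 Nm^3
Total = 10.36478 * 6.5 = 67.37 Nm^3


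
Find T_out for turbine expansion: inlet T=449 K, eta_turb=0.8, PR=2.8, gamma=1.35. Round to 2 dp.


T_out = T_in * (1 - eta * (1 - PR^(-(gamma-1)/gamma)))
Exponent = -(1.35-1)/1.35 = -0.25925926
PR^exp = 2.8^(-0.25925926) = 0.76572026
Factor = 1 - 0.8*(1 - 0.76572026) = 0.81257621
T_out = 449 * 0.81257621 = 364.85 K


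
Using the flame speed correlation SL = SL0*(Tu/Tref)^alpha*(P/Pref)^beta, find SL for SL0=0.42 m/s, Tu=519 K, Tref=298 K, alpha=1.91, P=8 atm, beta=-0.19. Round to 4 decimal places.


SL = SL0 * (Tu/Tref)^alpha * (P/Pref)^beta
T ratio = 519/298 = 1.74161074
(T ratio)^alpha = 1.74161074^1.91 = 2.885470
(P/Pref)^beta = 8^(-0.19) = 0.673617
SL = 0.42 * 2.885470 * 0.673617 = 0.8164 m/s


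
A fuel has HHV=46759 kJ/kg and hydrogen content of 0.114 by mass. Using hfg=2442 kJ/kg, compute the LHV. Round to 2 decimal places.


LHV = HHV - hfg * 9 * H
Water correction = 2442 * 9 * 0.114 = 2505.492 kJ/kg
LHV = 46759 - 2505.492 = 44253.51 kJ/kg


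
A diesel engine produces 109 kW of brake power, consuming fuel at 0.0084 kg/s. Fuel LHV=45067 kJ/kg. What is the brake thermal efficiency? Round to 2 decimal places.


eta_BTE = (BP / (mf * LHV)) * 100
Denominator = 0.0084 * 45067 = 378.5628 kW
eta_BTE = (109 / 378.5628) * 100 = 28.79%


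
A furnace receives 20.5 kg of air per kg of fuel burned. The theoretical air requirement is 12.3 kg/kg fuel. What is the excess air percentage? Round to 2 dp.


Excess air = actual - stoichiometric = 20.5 - 12.3 = 8.20 kg/kg fuel
Excess air % = (excess / stoich) * 100 = (8.20 / 12.3) * 100 = 66.67%


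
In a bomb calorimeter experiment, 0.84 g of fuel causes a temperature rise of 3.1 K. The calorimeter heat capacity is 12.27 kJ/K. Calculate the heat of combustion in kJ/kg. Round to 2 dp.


Hc = C_cal * delta_T / m_fuel
Q_released = 12.27 * 3.1 = 38.0370 kJ
m_fuel = 0.84 g = 0.84/1000 kg = 0.000840 kg
Hc = 38.0370 / 0.000840 = 45282.14 kJ/kg


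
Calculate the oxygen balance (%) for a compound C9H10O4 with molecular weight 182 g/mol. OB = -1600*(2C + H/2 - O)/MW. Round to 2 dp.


OB = -1600 * (2C + H/2 - O) / MW
Inner = 2*9 + 10/2 - 4 = 19.00
OB = -1600 * 19.00 / 182 = -167.03%


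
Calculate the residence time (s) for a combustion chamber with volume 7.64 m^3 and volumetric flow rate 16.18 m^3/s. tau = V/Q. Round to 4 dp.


tau = V / Q_flow
tau = 7.64 / 16.18 = 0.4722 s


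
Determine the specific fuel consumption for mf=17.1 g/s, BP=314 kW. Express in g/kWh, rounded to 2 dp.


SFC = (mf / BP) * 3600
Rate = 17.1 / 314 = 0.054459 g/(s*kW)
SFC = 0.054459 * 3600 = 196.05 g/kWh


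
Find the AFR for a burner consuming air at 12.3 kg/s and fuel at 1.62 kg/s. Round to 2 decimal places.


AFR = m_air / m_fuel
AFR = 12.3 / 1.62 = 7.59


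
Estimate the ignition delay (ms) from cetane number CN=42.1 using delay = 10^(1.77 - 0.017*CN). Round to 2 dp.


delay = 10^(1.77 - 0.017*CN)
Exponent = 1.77 - 0.017*42.1 = 1.0543
delay = 10^1.0543 = 11.33 ms


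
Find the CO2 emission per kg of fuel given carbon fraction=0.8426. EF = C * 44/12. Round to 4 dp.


EF = C_frac * (M_CO2 / M_C)
EF = 0.8426 * (44/12)
EF = 0.8426 * 3.666667 = 3.0895 kg_CO2/kg_fuel


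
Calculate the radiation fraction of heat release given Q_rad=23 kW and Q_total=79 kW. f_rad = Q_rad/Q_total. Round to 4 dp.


f_rad = Q_rad / Q_total
f_rad = 23 / 79 = 0.2911


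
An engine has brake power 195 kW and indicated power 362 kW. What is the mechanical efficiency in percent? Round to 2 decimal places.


eta_mech = (BP / IP) * 100
Ratio = 195 / 362 = 0.5387
eta_mech = 0.5387 * 100 = 53.87%


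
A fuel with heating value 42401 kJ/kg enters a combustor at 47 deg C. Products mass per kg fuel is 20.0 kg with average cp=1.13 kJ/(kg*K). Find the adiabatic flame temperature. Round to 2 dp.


T_ad = T_in + Hc / (m_p * cp)
Denominator = 20.0 * 1.13 = 22.6000
Temperature rise = 42401 / 22.6000 = 1876.15 K
T_ad = 47 + 1876.15 = 1923.15 deg C


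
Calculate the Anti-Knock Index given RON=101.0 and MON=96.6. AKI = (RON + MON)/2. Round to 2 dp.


AKI = (RON + MON) / 2
AKI = (101.0 + 96.6) / 2
AKI = 197.6 / 2 = 98.80


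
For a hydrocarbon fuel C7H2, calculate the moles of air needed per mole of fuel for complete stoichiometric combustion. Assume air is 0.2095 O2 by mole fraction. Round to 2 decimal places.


Balanced combustion: C7H2 + 7.5 O2 -> 7 CO2 + 1 H2O
O2 needed = C + H/4 = 7 + 2/4 = 7.50 moles
Air moles = O2 / 0.2095 = 7.50 / 0.2095 = 35.80 moles air


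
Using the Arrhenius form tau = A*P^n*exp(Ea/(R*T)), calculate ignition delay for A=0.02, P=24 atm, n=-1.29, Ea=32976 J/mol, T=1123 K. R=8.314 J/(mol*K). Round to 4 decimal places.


tau = A * P^n * exp(Ea/(R*T))
P^n = 24^(-1.29) = 0.01657782
Ea/(R*T) = 32976/(8.314*1123) = 3.531898
exp(Ea/(R*T)) = 34.188809
tau = 0.02 * 0.01657782 * 34.188809 = 0.0113 ms


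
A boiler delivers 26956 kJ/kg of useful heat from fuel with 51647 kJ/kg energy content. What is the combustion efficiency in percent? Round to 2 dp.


Efficiency = (Q_useful / Q_fuel) * 100
Efficiency = (26956 / 51647) * 100
Efficiency = 0.5219 * 100 = 52.19%


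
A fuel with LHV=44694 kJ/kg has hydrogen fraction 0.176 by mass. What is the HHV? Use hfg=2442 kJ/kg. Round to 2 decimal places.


HHV = LHV + hfg * 9 * H
Water addition = 2442 * 9 * 0.176 = 3868.128 kJ/kg
HHV = 44694 + 3868.128 = 48562.13 kJ/kg


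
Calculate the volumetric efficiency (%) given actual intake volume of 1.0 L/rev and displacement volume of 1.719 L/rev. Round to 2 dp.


eta_v = (V_actual / V_disp) * 100
Ratio = 1.0 / 1.719 = 0.5817
eta_v = 0.5817 * 100 = 58.17%


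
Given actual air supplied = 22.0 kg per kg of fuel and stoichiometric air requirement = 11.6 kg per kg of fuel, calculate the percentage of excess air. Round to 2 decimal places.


Excess air = actual - stoichiometric = 22.0 - 11.6 = 10.40 kg/kg fuel
Excess air % = (excess / stoich) * 100 = (10.40 / 11.6) * 100 = 89.66%


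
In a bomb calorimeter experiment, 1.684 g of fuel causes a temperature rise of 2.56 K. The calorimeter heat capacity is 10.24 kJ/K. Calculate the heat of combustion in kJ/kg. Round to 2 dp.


Hc = C_cal * delta_T / m_fuel
Q_released = 10.24 * 2.56 = 26.2144 kJ
m_fuel = 1.684 g = 1.684/1000 kg = 0.001684 kg
Hc = 26.2144 / 0.001684 = 15566.75 kJ/kg


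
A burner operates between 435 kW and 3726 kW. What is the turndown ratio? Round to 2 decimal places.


TDR = Q_max / Q_min
TDR = 3726 / 435 = 8.57


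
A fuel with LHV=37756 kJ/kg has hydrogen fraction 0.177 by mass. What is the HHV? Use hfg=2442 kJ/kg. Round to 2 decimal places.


HHV = LHV + hfg * 9 * H
Water addition = 2442 * 9 * 0.177 = 3890.106 kJ/kg
HHV = 37756 + 3890.106 = 41646.11 kJ/kg


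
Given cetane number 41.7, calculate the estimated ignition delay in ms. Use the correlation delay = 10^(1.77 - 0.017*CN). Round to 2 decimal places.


delay = 10^(1.77 - 0.017*CN)
Exponent = 1.77 - 0.017*41.7 = 1.0611
delay = 10^1.0611 = 11.51 ms


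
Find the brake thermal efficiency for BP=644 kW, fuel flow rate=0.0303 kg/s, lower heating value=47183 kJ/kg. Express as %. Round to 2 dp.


eta_BTE = (BP / (mf * LHV)) * 100
Denominator = 0.0303 * 47183 = 1429.6449 kW
eta_BTE = (644 / 1429.6449) * 100 = 45.05%


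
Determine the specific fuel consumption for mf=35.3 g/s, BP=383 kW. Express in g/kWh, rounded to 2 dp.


SFC = (mf / BP) * 3600
Rate = 35.3 / 383 = 0.092167 g/(s*kW)
SFC = 0.092167 * 3600 = 331.80 g/kWh


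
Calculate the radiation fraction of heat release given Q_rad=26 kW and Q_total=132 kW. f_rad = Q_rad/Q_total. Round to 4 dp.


f_rad = Q_rad / Q_total
f_rad = 26 / 132 = 0.1970


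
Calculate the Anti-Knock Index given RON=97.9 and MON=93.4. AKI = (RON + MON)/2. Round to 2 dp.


AKI = (RON + MON) / 2
AKI = (97.9 + 93.4) / 2
AKI = 191.3 / 2 = 95.65


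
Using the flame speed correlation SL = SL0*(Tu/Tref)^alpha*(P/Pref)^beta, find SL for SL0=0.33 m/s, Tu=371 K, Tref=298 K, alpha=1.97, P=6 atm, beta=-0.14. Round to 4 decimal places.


SL = SL0 * (Tu/Tref)^alpha * (P/Pref)^beta
T ratio = 371/298 = 1.24496644
(T ratio)^alpha = 1.24496644^1.97 = 1.539787
(P/Pref)^beta = 6^(-0.14) = 0.778142
SL = 0.33 * 1.539787 * 0.778142 = 0.3954 m/s


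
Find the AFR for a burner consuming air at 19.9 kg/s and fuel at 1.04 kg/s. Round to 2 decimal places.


AFR = m_air / m_fuel
AFR = 19.9 / 1.04 = 19.13


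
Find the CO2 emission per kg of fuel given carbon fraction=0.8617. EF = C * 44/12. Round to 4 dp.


EF = C_frac * (M_CO2 / M_C)
EF = 0.8617 * (44/12)
EF = 0.8617 * 3.666667 = 3.1596 kg_CO2/kg_fuel


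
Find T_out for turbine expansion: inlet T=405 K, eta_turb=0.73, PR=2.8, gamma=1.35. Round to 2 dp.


T_out = T_in * (1 - eta * (1 - PR^(-(gamma-1)/gamma)))
Exponent = -(1.35-1)/1.35 = -0.25925926
PR^exp = 2.8^(-0.25925926) = 0.76572026
Factor = 1 - 0.73*(1 - 0.76572026) = 0.82897579
T_out = 405 * 0.82897579 = 335.74 K


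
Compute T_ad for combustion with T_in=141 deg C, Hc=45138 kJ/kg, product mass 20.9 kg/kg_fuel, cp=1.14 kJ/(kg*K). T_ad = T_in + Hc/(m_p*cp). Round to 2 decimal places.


T_ad = T_in + Hc / (m_p * cp)
Denominator = 20.9 * 1.14 = 23.8260
Temperature rise = 45138 / 23.8260 = 1894.49 K
T_ad = 141 + 1894.49 = 2035.49 deg C


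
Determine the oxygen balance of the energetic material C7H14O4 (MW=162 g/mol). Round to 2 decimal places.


OB = -1600 * (2C + H/2 - O) / MW
Inner = 2*7 + 14/2 - 4 = 17.00
OB = -1600 * 17.00 / 162 = -167.90%


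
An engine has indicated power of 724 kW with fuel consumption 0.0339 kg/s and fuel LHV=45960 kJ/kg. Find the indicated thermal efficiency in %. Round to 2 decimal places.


eta_ith = (IP / (mf * LHV)) * 100
Denominator = 0.0339 * 45960 = 1558.0440 kW
eta_ith = (724 / 1558.0440) * 100 = 46.47%


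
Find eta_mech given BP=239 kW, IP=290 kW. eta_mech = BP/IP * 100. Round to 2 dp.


eta_mech = (BP / IP) * 100
Ratio = 239 / 290 = 0.8241
eta_mech = 0.8241 * 100 = 82.41%


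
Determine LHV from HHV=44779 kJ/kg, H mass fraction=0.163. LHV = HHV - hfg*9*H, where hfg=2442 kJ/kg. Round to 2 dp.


LHV = HHV - hfg * 9 * H
Water correction = 2442 * 9 * 0.163 = 3582.414 kJ/kg
LHV = 44779 - 3582.414 = 41196.59 kJ/kg


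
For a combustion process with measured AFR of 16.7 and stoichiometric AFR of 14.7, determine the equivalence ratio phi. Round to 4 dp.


phi = AFR_stoich / AFR_actual
phi = 14.7 / 16.7 = 0.8802


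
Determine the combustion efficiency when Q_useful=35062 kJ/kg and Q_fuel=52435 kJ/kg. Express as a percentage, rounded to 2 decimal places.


Efficiency = (Q_useful / Q_fuel) * 100
Efficiency = (35062 / 52435) * 100
Efficiency = 0.6687 * 100 = 66.87%


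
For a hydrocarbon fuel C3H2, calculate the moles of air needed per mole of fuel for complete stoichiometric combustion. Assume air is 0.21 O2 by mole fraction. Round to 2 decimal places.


Balanced combustion: C3H2 + 3.5 O2 -> 3 CO2 + 1 H2O
O2 needed = C + H/4 = 3 + 2/4 = 3.50 moles
Air moles = O2 / 0.21 = 3.50 / 0.21 = 16.67 moles air


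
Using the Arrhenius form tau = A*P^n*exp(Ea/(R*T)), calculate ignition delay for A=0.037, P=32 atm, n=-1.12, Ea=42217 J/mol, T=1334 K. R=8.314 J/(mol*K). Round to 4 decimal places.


tau = A * P^n * exp(Ea/(R*T))
P^n = 32^(-1.12) = 0.02061731
Ea/(R*T) = 42217/(8.314*1334) = 3.806462
exp(Ea/(R*T)) = 44.990987
tau = 0.037 * 0.02061731 * 44.990987 = 0.0343 ms


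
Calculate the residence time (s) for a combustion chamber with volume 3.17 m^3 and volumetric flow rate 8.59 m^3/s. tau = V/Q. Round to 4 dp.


tau = V / Q_flow
tau = 3.17 / 8.59 = 0.3690 s


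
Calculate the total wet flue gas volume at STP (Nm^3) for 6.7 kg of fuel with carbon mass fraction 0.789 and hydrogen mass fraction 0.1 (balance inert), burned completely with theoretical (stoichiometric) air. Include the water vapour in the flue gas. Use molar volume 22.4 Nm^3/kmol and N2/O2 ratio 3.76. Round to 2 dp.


Per kg fuel: CO2 = (C/12 kmol)*22.4 = (0.789/12)*22.4 = 1.47280 Nm^3
Per kg fuel: H2O = (H/2 kmol)*22.4 = (0.1/2)*22.4 = 1.12000 Nm^3
O2 needed per kg fuel = C/12 + H/4 = 0.789/12 + 0.1/4 = 0.09075000 kmol
Per kg fuel: N2 = O2*3.76*22.4 = 0.09075000*3.76*22.4 = 7.64333 Nm^3
Total per kg = 1.47280 + 1.12000 + 7.64333 = 10.23613 Nm^3
Total = 10.23613 * 6.7 = 68.58 Nm^3


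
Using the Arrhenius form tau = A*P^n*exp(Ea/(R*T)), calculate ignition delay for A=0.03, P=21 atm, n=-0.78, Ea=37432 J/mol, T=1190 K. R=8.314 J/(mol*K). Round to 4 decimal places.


tau = A * P^n * exp(Ea/(R*T))
P^n = 21^(-0.78) = 0.09303984
Ea/(R*T) = 37432/(8.314*1190) = 3.783433
exp(Ea/(R*T)) = 43.966722
tau = 0.03 * 0.09303984 * 43.966722 = 0.1227 ms


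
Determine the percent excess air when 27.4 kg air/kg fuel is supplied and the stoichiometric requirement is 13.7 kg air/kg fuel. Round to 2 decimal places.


Excess air = actual - stoichiometric = 27.4 - 13.7 = 13.70 kg/kg fuel
Excess air % = (excess / stoich) * 100 = (13.70 / 13.7) * 100 = 100.00%


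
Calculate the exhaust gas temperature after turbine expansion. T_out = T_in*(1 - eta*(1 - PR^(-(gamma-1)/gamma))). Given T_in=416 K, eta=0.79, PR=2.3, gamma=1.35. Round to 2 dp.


T_out = T_in * (1 - eta * (1 - PR^(-(gamma-1)/gamma)))
Exponent = -(1.35-1)/1.35 = -0.25925926
PR^exp = 2.3^(-0.25925926) = 0.80578413
Factor = 1 - 0.79*(1 - 0.80578413) = 0.84656946
T_out = 416 * 0.84656946 = 352.17 K


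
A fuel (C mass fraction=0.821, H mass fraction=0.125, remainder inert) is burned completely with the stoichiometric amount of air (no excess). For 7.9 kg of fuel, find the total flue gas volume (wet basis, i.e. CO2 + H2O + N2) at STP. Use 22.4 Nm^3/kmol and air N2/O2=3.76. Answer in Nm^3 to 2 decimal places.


Per kg fuel: CO2 = (C/12 kmol)*22.4 = (0.821/12)*22.4 = 1.53253 Nm^3
Per kg fuel: H2O = (H/2 kmol)*22.4 = (0.125/2)*22.4 = 1.40000 Nm^3
O2 needed per kg fuel = C/12 + H/4 = 0.821/12 + 0.125/4 = 0.09966667 kmol
Per kg fuel: N2 = O2*3.76*22.4 = 0.09966667*3.76*22.4 = 8.39433 Nm^3
Total per kg = 1.53253 + 1.40000 + 8.39433 = 11.32686 Nm^3
Total = 11.32686 * 7.9 = 89.48 Nm^3


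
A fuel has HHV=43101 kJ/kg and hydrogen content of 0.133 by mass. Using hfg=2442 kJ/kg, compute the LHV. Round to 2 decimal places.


LHV = HHV - hfg * 9 * H
Water correction = 2442 * 9 * 0.133 = 2923.074 kJ/kg
LHV = 43101 - 2923.074 = 40177.93 kJ/kg


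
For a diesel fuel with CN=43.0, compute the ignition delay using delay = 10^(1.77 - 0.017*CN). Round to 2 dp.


delay = 10^(1.77 - 0.017*CN)
Exponent = 1.77 - 0.017*43.0 = 1.0390
delay = 10^1.0390 = 10.94 ms


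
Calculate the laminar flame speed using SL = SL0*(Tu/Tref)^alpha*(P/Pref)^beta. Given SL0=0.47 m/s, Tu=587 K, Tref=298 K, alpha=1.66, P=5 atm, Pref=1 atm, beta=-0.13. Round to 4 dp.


SL = SL0 * (Tu/Tref)^alpha * (P/Pref)^beta
T ratio = 587/298 = 1.96979866
(T ratio)^alpha = 1.96979866^1.66 = 3.081344
(P/Pref)^beta = 5^(-0.13) = 0.811211
SL = 0.47 * 3.081344 * 0.811211 = 1.1748 m/s


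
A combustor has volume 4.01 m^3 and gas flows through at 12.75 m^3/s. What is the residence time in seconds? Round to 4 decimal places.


tau = V / Q_flow
tau = 4.01 / 12.75 = 0.3145 s


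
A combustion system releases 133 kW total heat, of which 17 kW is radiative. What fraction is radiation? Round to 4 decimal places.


f_rad = Q_rad / Q_total
f_rad = 17 / 133 = 0.1278


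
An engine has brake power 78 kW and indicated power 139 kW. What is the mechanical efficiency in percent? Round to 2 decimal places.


eta_mech = (BP / IP) * 100
Ratio = 78 / 139 = 0.5612
eta_mech = 0.5612 * 100 = 56.12%


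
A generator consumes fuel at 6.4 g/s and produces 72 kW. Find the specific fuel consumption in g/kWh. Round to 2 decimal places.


SFC = (mf / BP) * 3600
Rate = 6.4 / 72 = 0.088889 g/(s*kW)
SFC = 0.088889 * 3600 = 320.00 g/kWh


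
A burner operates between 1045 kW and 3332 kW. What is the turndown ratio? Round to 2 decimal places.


TDR = Q_max / Q_min
TDR = 3332 / 1045 = 3.19


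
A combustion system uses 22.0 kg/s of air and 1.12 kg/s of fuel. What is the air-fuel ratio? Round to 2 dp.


AFR = m_air / m_fuel
AFR = 22.0 / 1.12 = 19.64


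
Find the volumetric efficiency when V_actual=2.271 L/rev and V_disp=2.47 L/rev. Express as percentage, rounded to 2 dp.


eta_v = (V_actual / V_disp) * 100
Ratio = 2.271 / 2.47 = 0.9194
eta_v = 0.9194 * 100 = 91.94%


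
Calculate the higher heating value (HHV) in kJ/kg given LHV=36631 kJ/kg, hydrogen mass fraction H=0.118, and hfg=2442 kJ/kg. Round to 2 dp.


HHV = LHV + hfg * 9 * H
Water addition = 2442 * 9 * 0.118 = 2593.404 kJ/kg
HHV = 36631 + 2593.404 = 39224.40 kJ/kg


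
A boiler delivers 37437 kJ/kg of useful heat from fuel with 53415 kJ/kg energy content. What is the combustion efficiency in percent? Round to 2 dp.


Efficiency = (Q_useful / Q_fuel) * 100
Efficiency = (37437 / 53415) * 100
Efficiency = 0.7009 * 100 = 70.09%


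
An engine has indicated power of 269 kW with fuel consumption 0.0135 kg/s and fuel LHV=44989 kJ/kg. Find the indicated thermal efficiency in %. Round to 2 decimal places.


eta_ith = (IP / (mf * LHV)) * 100
Denominator = 0.0135 * 44989 = 607.3515 kW
eta_ith = (269 / 607.3515) * 100 = 44.29%


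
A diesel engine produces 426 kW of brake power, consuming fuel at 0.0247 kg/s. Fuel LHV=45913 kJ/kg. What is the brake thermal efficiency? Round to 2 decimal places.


eta_BTE = (BP / (mf * LHV)) * 100
Denominator = 0.0247 * 45913 = 1134.0511 kW
eta_BTE = (426 / 1134.0511) * 100 = 37.56%


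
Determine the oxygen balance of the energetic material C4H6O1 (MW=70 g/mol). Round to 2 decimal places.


OB = -1600 * (2C + H/2 - O) / MW
Inner = 2*4 + 6/2 - 1 = 10.00
OB = -1600 * 10.00 / 70 = -228.57%


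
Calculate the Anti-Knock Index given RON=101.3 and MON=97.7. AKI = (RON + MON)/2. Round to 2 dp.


AKI = (RON + MON) / 2
AKI = (101.3 + 97.7) / 2
AKI = 199.0 / 2 = 99.50


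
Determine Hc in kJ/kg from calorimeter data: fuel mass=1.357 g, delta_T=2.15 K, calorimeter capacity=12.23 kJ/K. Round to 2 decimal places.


Hc = C_cal * delta_T / m_fuel
Q_released = 12.23 * 2.15 = 26.2945 kJ
m_fuel = 1.357 g = 1.357/1000 kg = 0.001357 kg
Hc = 26.2945 / 0.001357 = 19376.93 kJ/kg


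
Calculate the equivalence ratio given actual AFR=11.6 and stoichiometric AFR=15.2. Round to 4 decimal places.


phi = AFR_stoich / AFR_actual
phi = 15.2 / 11.6 = 1.3103


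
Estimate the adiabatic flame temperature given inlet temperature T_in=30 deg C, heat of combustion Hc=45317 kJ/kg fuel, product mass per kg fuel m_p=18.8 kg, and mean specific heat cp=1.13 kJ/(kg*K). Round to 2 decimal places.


T_ad = T_in + Hc / (m_p * cp)
Denominator = 18.8 * 1.13 = 21.2440
Temperature rise = 45317 / 21.2440 = 2133.17 K
T_ad = 30 + 2133.17 = 2163.17 deg C


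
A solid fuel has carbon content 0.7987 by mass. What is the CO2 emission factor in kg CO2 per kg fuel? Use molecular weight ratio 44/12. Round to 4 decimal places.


EF = C_frac * (M_CO2 / M_C)
EF = 0.7987 * (44/12)
EF = 0.7987 * 3.666667 = 2.9286 kg_CO2/kg_fuel


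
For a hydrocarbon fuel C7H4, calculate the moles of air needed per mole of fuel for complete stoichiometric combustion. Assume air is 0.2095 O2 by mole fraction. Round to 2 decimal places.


Balanced combustion: C7H4 + 8 O2 -> 7 CO2 + 2 H2O
O2 needed = C + H/4 = 7 + 4/4 = 8.00 moles
Air moles = O2 / 0.2095 = 8.00 / 0.2095 = 38.19 moles air


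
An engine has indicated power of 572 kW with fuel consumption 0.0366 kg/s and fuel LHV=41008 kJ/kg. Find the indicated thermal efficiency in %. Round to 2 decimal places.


eta_ith = (IP / (mf * LHV)) * 100
Denominator = 0.0366 * 41008 = 1500.8928 kW
eta_ith = (572 / 1500.8928) * 100 = 38.11%


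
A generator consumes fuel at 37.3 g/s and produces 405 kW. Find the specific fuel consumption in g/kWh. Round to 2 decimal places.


SFC = (mf / BP) * 3600
Rate = 37.3 / 405 = 0.092099 g/(s*kW)
SFC = 0.092099 * 3600 = 331.56 g/kWh


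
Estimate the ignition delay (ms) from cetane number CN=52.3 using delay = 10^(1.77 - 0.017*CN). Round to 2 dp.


delay = 10^(1.77 - 0.017*CN)
Exponent = 1.77 - 0.017*52.3 = 0.8809
delay = 10^0.8809 = 7.60 ms


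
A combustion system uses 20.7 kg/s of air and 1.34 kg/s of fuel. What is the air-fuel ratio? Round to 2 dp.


AFR = m_air / m_fuel
AFR = 20.7 / 1.34 = 15.45


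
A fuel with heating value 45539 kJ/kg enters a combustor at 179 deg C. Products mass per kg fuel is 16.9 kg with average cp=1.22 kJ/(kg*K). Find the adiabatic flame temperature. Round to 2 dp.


T_ad = T_in + Hc / (m_p * cp)
Denominator = 16.9 * 1.22 = 20.6180
Temperature rise = 45539 / 20.6180 = 2208.70 K
T_ad = 179 + 2208.70 = 2387.70 deg C


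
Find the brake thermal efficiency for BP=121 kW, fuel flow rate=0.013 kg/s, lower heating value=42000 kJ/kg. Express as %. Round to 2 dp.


eta_BTE = (BP / (mf * LHV)) * 100
Denominator = 0.013 * 42000 = 546.0000 kW
eta_BTE = (121 / 546.0000) * 100 = 22.16%


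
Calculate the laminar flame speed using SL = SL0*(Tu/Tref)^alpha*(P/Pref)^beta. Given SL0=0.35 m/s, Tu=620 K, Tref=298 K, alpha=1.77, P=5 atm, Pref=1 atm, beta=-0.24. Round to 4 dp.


SL = SL0 * (Tu/Tref)^alpha * (P/Pref)^beta
T ratio = 620/298 = 2.08053691
(T ratio)^alpha = 2.08053691^1.77 = 3.657384
(P/Pref)^beta = 5^(-0.24) = 0.679590
SL = 0.35 * 3.657384 * 0.679590 = 0.8699 m/s


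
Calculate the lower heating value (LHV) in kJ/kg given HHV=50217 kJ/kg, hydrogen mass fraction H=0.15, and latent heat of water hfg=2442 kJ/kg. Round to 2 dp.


LHV = HHV - hfg * 9 * H
Water correction = 2442 * 9 * 0.15 = 3296.700 kJ/kg
LHV = 50217 - 3296.700 = 46920.30 kJ/kg


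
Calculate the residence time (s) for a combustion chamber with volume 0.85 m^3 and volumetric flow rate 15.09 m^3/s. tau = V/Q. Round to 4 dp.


tau = V / Q_flow
tau = 0.85 / 15.09 = 0.0563 s


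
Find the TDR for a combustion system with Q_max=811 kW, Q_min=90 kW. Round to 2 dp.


TDR = Q_max / Q_min
TDR = 811 / 90 = 9.01


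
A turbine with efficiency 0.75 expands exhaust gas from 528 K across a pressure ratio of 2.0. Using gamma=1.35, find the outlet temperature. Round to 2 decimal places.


T_out = T_in * (1 - eta * (1 - PR^(-(gamma-1)/gamma)))
Exponent = -(1.35-1)/1.35 = -0.25925926
PR^exp = 2.0^(-0.25925926) = 0.83551680
Factor = 1 - 0.75*(1 - 0.83551680) = 0.87663760
T_out = 528 * 0.87663760 = 462.86 K


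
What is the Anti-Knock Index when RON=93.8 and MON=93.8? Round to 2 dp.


AKI = (RON + MON) / 2
AKI = (93.8 + 93.8) / 2
AKI = 187.6 / 2 = 93.80


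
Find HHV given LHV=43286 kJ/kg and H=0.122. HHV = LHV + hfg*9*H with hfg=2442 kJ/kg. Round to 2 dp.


HHV = LHV + hfg * 9 * H
Water addition = 2442 * 9 * 0.122 = 2681.316 kJ/kg
HHV = 43286 + 2681.316 = 45967.32 kJ/kg


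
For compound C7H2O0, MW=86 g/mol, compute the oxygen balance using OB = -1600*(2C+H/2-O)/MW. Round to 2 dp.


OB = -1600 * (2C + H/2 - O) / MW
Inner = 2*7 + 2/2 - 0 = 15.00
OB = -1600 * 15.00 / 86 = -279.07%


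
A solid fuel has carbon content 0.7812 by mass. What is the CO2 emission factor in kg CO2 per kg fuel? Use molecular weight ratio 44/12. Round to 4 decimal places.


EF = C_frac * (M_CO2 / M_C)
EF = 0.7812 * (44/12)
EF = 0.7812 * 3.666667 = 2.8644 kg_CO2/kg_fuel


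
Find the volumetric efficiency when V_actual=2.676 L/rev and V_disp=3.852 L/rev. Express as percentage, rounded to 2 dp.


eta_v = (V_actual / V_disp) * 100
Ratio = 2.676 / 3.852 = 0.6947
eta_v = 0.6947 * 100 = 69.47%


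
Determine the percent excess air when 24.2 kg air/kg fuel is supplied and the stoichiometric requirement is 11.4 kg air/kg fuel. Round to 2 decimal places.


Excess air = actual - stoichiometric = 24.2 - 11.4 = 12.80 kg/kg fuel
Excess air % = (excess / stoich) * 100 = (12.80 / 11.4) * 100 = 112.28%


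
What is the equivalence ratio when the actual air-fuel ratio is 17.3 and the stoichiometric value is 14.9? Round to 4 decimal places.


phi = AFR_stoich / AFR_actual
phi = 14.9 / 17.3 = 0.8613


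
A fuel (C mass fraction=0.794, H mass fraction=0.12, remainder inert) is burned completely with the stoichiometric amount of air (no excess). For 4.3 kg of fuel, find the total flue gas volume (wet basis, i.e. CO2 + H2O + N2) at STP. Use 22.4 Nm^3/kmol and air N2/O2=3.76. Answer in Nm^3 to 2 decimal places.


Per kg fuel: CO2 = (C/12 kmol)*22.4 = (0.794/12)*22.4 = 1.48213 Nm^3
Per kg fuel: H2O = (H/2 kmol)*22.4 = (0.12/2)*22.4 = 1.34400 Nm^3
O2 needed per kg fuel = C/12 + H/4 = 0.794/12 + 0.12/4 = 0.09616667 kmol
Per kg fuel: N2 = O2*3.76*22.4 = 0.09616667*3.76*22.4 = 8.09954 Nm^3
Total per kg = 1.48213 + 1.34400 + 8.09954 = 10.92567 Nm^3
Total = 10.92567 * 4.3 = 46.98 Nm^3


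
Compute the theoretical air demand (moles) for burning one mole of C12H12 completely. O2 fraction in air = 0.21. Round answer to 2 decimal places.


Balanced combustion: C12H12 + 15 O2 -> 12 CO2 + 6 H2O
O2 needed = C + H/4 = 12 + 12/4 = 15.00 moles
Air moles = O2 / 0.21 = 15.00 / 0.21 = 71.43 moles air


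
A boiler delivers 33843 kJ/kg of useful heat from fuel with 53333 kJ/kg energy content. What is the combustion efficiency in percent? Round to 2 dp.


Efficiency = (Q_useful / Q_fuel) * 100
Efficiency = (33843 / 53333) * 100
Efficiency = 0.6346 * 100 = 63.46%


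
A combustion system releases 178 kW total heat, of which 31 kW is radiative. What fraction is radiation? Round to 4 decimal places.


f_rad = Q_rad / Q_total
f_rad = 31 / 178 = 0.1742


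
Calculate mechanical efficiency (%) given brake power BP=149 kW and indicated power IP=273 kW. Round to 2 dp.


eta_mech = (BP / IP) * 100
Ratio = 149 / 273 = 0.5458
eta_mech = 0.5458 * 100 = 54.58%


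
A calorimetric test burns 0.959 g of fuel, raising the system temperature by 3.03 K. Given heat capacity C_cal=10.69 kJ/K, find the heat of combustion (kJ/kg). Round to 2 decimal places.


Hc = C_cal * delta_T / m_fuel
Q_released = 10.69 * 3.03 = 32.3907 kJ
m_fuel = 0.959 g = 0.959/1000 kg = 0.000959 kg
Hc = 32.3907 / 0.000959 = 33775.50 kJ/kg


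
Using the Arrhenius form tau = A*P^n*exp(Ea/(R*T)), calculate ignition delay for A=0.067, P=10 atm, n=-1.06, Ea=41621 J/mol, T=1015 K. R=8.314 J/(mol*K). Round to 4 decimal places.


tau = A * P^n * exp(Ea/(R*T))
P^n = 10^(-1.06) = 0.08709636
Ea/(R*T) = 41621/(8.314*1015) = 4.932152
exp(Ea/(R*T)) = 138.677619
tau = 0.067 * 0.08709636 * 138.677619 = 0.8092 ms


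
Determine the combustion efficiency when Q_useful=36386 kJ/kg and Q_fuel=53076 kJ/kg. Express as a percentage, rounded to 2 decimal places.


Efficiency = (Q_useful / Q_fuel) * 100
Efficiency = (36386 / 53076) * 100
Efficiency = 0.6855 * 100 = 68.55%


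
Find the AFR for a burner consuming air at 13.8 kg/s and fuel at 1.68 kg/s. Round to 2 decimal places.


AFR = m_air / m_fuel
AFR = 13.8 / 1.68 = 8.21


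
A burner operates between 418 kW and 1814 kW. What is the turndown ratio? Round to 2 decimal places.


TDR = Q_max / Q_min
TDR = 1814 / 418 = 4.34


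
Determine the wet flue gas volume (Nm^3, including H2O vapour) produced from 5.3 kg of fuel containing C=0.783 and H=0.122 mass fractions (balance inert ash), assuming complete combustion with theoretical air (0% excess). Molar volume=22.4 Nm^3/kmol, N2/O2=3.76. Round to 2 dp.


Per kg fuel: CO2 = (C/12 kmol)*22.4 = (0.783/12)*22.4 = 1.46160 Nm^3
Per kg fuel: H2O = (H/2 kmol)*22.4 = (0.122/2)*22.4 = 1.36640 Nm^3
O2 needed per kg fuel = C/12 + H/4 = 0.783/12 + 0.122/4 = 0.09575000 kmol
Per kg fuel: N2 = O2*3.76*22.4 = 0.09575000*3.76*22.4 = 8.06445 Nm^3
Total per kg = 1.46160 + 1.36640 + 8.06445 = 10.89245 Nm^3
Total = 10.89245 * 5.3 = 57.73 Nm^3


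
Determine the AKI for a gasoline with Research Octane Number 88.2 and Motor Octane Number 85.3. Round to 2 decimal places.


AKI = (RON + MON) / 2
AKI = (88.2 + 85.3) / 2
AKI = 173.5 / 2 = 86.75


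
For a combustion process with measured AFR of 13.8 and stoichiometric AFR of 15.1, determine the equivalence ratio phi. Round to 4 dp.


phi = AFR_stoich / AFR_actual
phi = 15.1 / 13.8 = 1.0942


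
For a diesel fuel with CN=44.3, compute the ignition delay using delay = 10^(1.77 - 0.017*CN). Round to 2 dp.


delay = 10^(1.77 - 0.017*CN)
Exponent = 1.77 - 0.017*44.3 = 1.0169
delay = 10^1.0169 = 10.40 ms


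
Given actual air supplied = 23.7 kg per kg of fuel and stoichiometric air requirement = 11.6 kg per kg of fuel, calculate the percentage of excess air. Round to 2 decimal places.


Excess air = actual - stoichiometric = 23.7 - 11.6 = 12.10 kg/kg fuel
Excess air % = (excess / stoich) * 100 = (12.10 / 11.6) * 100 = 104.31%


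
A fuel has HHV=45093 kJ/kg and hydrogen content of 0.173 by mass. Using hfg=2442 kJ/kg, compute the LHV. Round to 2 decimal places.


LHV = HHV - hfg * 9 * H
Water correction = 2442 * 9 * 0.173 = 3802.194 kJ/kg
LHV = 45093 - 3802.194 = 41290.81 kJ/kg


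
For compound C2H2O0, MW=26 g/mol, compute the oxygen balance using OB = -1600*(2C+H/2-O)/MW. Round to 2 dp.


OB = -1600 * (2C + H/2 - O) / MW
Inner = 2*2 + 2/2 - 0 = 5.00
OB = -1600 * 5.00 / 26 = -307.69%


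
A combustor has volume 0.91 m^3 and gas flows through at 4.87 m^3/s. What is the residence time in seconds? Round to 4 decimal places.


tau = V / Q_flow
tau = 0.91 / 4.87 = 0.1869 s


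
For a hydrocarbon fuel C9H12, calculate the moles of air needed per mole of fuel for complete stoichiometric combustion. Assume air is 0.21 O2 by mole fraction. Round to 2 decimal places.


Balanced combustion: C9H12 + 12 O2 -> 9 CO2 + 6 H2O
O2 needed = C + H/4 = 9 + 12/4 = 12.00 moles
Air moles = O2 / 0.21 = 12.00 / 0.21 = 57.14 moles air


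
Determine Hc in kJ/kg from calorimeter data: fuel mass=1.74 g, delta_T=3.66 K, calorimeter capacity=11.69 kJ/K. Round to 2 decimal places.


Hc = C_cal * delta_T / m_fuel
Q_released = 11.69 * 3.66 = 42.7854 kJ
m_fuel = 1.74 g = 1.74/1000 kg = 0.001740 kg
Hc = 42.7854 / 0.001740 = 24589.31 kJ/kg


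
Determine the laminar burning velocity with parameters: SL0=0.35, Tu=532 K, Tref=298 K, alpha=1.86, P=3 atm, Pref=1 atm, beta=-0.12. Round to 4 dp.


SL = SL0 * (Tu/Tref)^alpha * (P/Pref)^beta
T ratio = 532/298 = 1.78523490
(T ratio)^alpha = 1.78523490^1.86 = 2.938687
(P/Pref)^beta = 3^(-0.12) = 0.876487
SL = 0.35 * 2.938687 * 0.876487 = 0.9015 m/s


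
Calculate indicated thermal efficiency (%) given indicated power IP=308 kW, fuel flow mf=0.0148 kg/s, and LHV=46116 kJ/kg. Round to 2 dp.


eta_ith = (IP / (mf * LHV)) * 100
Denominator = 0.0148 * 46116 = 682.5168 kW
eta_ith = (308 / 682.5168) * 100 = 45.13%


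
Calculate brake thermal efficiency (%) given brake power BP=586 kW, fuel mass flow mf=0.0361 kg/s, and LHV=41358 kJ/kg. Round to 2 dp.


eta_BTE = (BP / (mf * LHV)) * 100
Denominator = 0.0361 * 41358 = 1493.0238 kW
eta_BTE = (586 / 1493.0238) * 100 = 39.25%


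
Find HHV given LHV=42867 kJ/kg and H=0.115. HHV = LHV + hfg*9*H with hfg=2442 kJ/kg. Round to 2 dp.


HHV = LHV + hfg * 9 * H
Water addition = 2442 * 9 * 0.115 = 2527.470 kJ/kg
HHV = 42867 + 2527.470 = 45394.47 kJ/kg


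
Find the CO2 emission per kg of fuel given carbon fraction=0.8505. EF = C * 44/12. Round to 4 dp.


EF = C_frac * (M_CO2 / M_C)
EF = 0.8505 * (44/12)
EF = 0.8505 * 3.666667 = 3.1185 kg_CO2/kg_fuel


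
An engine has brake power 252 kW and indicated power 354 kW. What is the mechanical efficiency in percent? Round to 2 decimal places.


eta_mech = (BP / IP) * 100
Ratio = 252 / 354 = 0.7119
eta_mech = 0.7119 * 100 = 71.19%


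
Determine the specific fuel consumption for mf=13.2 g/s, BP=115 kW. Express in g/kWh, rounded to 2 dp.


SFC = (mf / BP) * 3600
Rate = 13.2 / 115 = 0.114783 g/(s*kW)
SFC = 0.114783 * 3600 = 413.22 g/kWh


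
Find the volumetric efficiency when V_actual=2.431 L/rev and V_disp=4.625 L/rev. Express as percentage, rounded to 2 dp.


eta_v = (V_actual / V_disp) * 100
Ratio = 2.431 / 4.625 = 0.5256
eta_v = 0.5256 * 100 = 52.56%


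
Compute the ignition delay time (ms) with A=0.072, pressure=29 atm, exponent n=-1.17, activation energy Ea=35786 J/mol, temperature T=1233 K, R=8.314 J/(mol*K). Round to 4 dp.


tau = A * P^n * exp(Ea/(R*T))
P^n = 29^(-1.17) = 0.01945335
Ea/(R*T) = 35786/(8.314*1233) = 3.490921
exp(Ea/(R*T)) = 32.816168
tau = 0.072 * 0.01945335 * 32.816168 = 0.0460 ms


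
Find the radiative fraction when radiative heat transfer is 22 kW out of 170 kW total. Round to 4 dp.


f_rad = Q_rad / Q_total
f_rad = 22 / 170 = 0.1294


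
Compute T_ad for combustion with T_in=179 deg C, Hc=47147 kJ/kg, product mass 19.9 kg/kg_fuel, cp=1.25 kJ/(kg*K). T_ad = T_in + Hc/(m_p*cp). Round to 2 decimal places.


T_ad = T_in + Hc / (m_p * cp)
Denominator = 19.9 * 1.25 = 24.8750
Temperature rise = 47147 / 24.8750 = 1895.36 K
T_ad = 179 + 1895.36 = 2074.36 deg C


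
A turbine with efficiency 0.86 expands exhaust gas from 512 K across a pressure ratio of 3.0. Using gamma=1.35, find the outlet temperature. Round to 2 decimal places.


T_out = T_in * (1 - eta * (1 - PR^(-(gamma-1)/gamma)))
Exponent = -(1.35-1)/1.35 = -0.25925926
PR^exp = 3.0^(-0.25925926) = 0.75214556
Factor = 1 - 0.86*(1 - 0.75214556) = 0.78684518
T_out = 512 * 0.78684518 = 402.86 K


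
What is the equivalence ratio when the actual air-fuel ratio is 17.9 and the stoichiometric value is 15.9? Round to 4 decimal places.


phi = AFR_stoich / AFR_actual
phi = 15.9 / 17.9 = 0.8883


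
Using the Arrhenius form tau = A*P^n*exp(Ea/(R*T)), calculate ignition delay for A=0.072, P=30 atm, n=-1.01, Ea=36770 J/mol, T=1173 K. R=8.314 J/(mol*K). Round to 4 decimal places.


tau = A * P^n * exp(Ea/(R*T))
P^n = 30^(-1.01) = 0.03221866
Ea/(R*T) = 36770/(8.314*1173) = 3.770384
exp(Ea/(R*T)) = 43.396731
tau = 0.072 * 0.03221866 * 43.396731 = 0.1007 ms


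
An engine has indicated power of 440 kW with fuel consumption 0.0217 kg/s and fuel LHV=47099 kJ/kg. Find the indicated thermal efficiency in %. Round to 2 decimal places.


eta_ith = (IP / (mf * LHV)) * 100
Denominator = 0.0217 * 47099 = 1022.0483 kW
eta_ith = (440 / 1022.0483) * 100 = 43.05%


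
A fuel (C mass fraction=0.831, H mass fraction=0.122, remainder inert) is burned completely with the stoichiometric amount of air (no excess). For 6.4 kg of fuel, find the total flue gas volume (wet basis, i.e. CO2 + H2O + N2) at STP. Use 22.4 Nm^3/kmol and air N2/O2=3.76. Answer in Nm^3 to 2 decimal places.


Per kg fuel: CO2 = (C/12 kmol)*22.4 = (0.831/12)*22.4 = 1.55120 Nm^3
Per kg fuel: H2O = (H/2 kmol)*22.4 = (0.122/2)*22.4 = 1.36640 Nm^3
O2 needed per kg fuel = C/12 + H/4 = 0.831/12 + 0.122/4 = 0.09975000 kmol
Per kg fuel: N2 = O2*3.76*22.4 = 0.09975000*3.76*22.4 = 8.40134 Nm^3
Total per kg = 1.55120 + 1.36640 + 8.40134 = 11.31894 Nm^3
Total = 11.31894 * 6.4 = 72.44 Nm^3


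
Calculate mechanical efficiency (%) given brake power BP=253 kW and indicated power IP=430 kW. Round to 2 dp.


eta_mech = (BP / IP) * 100
Ratio = 253 / 430 = 0.5884
eta_mech = 0.5884 * 100 = 58.84%


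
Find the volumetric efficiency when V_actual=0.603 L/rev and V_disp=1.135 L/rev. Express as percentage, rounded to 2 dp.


eta_v = (V_actual / V_disp) * 100
Ratio = 0.603 / 1.135 = 0.5313
eta_v = 0.5313 * 100 = 53.13%


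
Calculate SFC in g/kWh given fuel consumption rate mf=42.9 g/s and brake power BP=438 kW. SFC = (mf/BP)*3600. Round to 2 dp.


SFC = (mf / BP) * 3600
Rate = 42.9 / 438 = 0.097945 g/(s*kW)
SFC = 0.097945 * 3600 = 352.60 g/kWh


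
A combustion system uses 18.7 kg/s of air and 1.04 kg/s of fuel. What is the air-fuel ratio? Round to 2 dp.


AFR = m_air / m_fuel
AFR = 18.7 / 1.04 = 17.98


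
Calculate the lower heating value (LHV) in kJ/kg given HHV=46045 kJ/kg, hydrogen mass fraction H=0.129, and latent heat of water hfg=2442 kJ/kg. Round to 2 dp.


LHV = HHV - hfg * 9 * H
Water correction = 2442 * 9 * 0.129 = 2835.162 kJ/kg
LHV = 46045 - 2835.162 = 43209.84 kJ/kg


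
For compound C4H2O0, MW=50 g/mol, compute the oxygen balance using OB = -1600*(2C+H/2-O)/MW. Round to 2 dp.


OB = -1600 * (2C + H/2 - O) / MW
Inner = 2*4 + 2/2 - 0 = 9.00
OB = -1600 * 9.00 / 50 = -288.00%


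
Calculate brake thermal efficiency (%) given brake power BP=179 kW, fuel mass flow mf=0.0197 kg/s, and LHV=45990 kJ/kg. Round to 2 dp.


eta_BTE = (BP / (mf * LHV)) * 100
Denominator = 0.0197 * 45990 = 906.0030 kW
eta_BTE = (179 / 906.0030) * 100 = 19.76%


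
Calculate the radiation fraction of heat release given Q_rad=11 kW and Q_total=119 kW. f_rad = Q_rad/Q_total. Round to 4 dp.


f_rad = Q_rad / Q_total
f_rad = 11 / 119 = 0.0924
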